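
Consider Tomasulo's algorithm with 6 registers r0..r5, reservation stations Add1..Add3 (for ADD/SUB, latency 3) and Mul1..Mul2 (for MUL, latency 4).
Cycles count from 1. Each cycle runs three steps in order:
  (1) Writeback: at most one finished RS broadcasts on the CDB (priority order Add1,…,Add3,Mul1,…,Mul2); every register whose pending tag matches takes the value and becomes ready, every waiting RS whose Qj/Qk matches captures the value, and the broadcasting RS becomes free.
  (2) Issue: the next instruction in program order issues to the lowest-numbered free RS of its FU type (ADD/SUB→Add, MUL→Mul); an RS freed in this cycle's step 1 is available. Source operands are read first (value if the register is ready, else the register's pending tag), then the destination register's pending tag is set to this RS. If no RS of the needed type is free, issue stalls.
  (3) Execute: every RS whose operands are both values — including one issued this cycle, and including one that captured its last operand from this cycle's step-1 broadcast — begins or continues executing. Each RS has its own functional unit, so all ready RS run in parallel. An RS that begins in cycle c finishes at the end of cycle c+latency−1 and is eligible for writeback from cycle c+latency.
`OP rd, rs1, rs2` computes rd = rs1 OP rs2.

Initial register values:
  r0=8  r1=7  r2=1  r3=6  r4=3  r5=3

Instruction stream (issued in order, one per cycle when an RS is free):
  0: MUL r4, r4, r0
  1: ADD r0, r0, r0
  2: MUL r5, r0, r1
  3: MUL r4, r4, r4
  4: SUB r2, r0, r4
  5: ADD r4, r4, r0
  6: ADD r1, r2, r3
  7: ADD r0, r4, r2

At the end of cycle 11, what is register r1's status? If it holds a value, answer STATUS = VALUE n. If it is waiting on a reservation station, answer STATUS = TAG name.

STATUS = TAG Add3

  c1: issue MUL r4<-Mul1  regs: r0:8,r1:7,r2:1,r3:6,r4:Mul1,r5:3
  c2: issue ADD r0<-Add1  regs: r0:Add1,r1:7,r2:1,r3:6,r4:Mul1,r5:3
  c3: issue MUL r5<-Mul2  regs: r0:Add1,r1:7,r2:1,r3:6,r4:Mul1,r5:Mul2
  c4: stall  regs: r0:Add1,r1:7,r2:1,r3:6,r4:Mul1,r5:Mul2
  c5: CDB Add1=16; stall  regs: r0:16,r1:7,r2:1,r3:6,r4:Mul1,r5:Mul2
  c6: CDB Mul1=24; issue MUL r4<-Mul1  regs: r0:16,r1:7,r2:1,r3:6,r4:Mul1,r5:Mul2
  c7: issue SUB r2<-Add1  regs: r0:16,r1:7,r2:Add1,r3:6,r4:Mul1,r5:Mul2
  c8: issue ADD r4<-Add2  regs: r0:16,r1:7,r2:Add1,r3:6,r4:Add2,r5:Mul2
  c9: CDB Mul2=112; issue ADD r1<-Add3  regs: r0:16,r1:Add3,r2:Add1,r3:6,r4:Add2,r5:112
  c10: CDB Mul1=576; stall  regs: r0:16,r1:Add3,r2:Add1,r3:6,r4:Add2,r5:112
  c11: stall  regs: r0:16,r1:Add3,r2:Add1,r3:6,r4:Add2,r5:112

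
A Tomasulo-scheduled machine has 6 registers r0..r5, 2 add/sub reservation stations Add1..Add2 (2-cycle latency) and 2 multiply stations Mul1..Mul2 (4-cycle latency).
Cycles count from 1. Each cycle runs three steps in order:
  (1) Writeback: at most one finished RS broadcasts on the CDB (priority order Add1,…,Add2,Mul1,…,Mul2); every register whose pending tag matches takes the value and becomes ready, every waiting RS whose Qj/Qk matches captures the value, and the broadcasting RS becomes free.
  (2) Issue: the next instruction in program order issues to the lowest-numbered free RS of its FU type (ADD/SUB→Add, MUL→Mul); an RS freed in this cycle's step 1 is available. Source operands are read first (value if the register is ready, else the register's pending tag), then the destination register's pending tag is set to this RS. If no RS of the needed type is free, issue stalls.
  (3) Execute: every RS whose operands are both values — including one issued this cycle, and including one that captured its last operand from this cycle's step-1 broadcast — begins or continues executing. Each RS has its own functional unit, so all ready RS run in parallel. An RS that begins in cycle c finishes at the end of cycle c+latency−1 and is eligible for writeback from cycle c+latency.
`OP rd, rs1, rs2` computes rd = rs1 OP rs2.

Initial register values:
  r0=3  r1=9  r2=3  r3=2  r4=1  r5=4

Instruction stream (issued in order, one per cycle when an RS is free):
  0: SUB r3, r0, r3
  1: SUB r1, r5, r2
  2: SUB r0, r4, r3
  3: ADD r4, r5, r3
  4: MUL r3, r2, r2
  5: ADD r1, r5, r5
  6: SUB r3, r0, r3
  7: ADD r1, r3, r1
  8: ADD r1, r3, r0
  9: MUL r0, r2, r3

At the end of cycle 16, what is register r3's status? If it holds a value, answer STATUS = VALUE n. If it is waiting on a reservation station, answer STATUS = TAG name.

  c1: issue SUB r3<-Add1  regs: r0:3,r1:9,r2:3,r3:Add1,r4:1,r5:4
  c2: issue SUB r1<-Add2  regs: r0:3,r1:Add2,r2:3,r3:Add1,r4:1,r5:4
  c3: CDB Add1=1; issue SUB r0<-Add1  regs: r0:Add1,r1:Add2,r2:3,r3:1,r4:1,r5:4
  c4: CDB Add2=1; issue ADD r4<-Add2  regs: r0:Add1,r1:1,r2:3,r3:1,r4:Add2,r5:4
  c5: CDB Add1=0; issue MUL r3<-Mul1  regs: r0:0,r1:1,r2:3,r3:Mul1,r4:Add2,r5:4
  c6: CDB Add2=5; issue ADD r1<-Add1  regs: r0:0,r1:Add1,r2:3,r3:Mul1,r4:5,r5:4
  c7: issue SUB r3<-Add2  regs: r0:0,r1:Add1,r2:3,r3:Add2,r4:5,r5:4
  c8: CDB Add1=8; issue ADD r1<-Add1  regs: r0:0,r1:Add1,r2:3,r3:Add2,r4:5,r5:4
  c9: CDB Mul1=9; stall  regs: r0:0,r1:Add1,r2:3,r3:Add2,r4:5,r5:4
  c10: stall  regs: r0:0,r1:Add1,r2:3,r3:Add2,r4:5,r5:4
  c11: CDB Add2=-9; issue ADD r1<-Add2  regs: r0:0,r1:Add2,r2:3,r3:-9,r4:5,r5:4
  c12: issue MUL r0<-Mul1  regs: r0:Mul1,r1:Add2,r2:3,r3:-9,r4:5,r5:4
  c13: CDB Add1=-1  regs: r0:Mul1,r1:Add2,r2:3,r3:-9,r4:5,r5:4
  c14: CDB Add2=-9  regs: r0:Mul1,r1:-9,r2:3,r3:-9,r4:5,r5:4
  c15: -  regs: r0:Mul1,r1:-9,r2:3,r3:-9,r4:5,r5:4
  c16: CDB Mul1=-27  regs: r0:-27,r1:-9,r2:3,r3:-9,r4:5,r5:4

STATUS = VALUE -9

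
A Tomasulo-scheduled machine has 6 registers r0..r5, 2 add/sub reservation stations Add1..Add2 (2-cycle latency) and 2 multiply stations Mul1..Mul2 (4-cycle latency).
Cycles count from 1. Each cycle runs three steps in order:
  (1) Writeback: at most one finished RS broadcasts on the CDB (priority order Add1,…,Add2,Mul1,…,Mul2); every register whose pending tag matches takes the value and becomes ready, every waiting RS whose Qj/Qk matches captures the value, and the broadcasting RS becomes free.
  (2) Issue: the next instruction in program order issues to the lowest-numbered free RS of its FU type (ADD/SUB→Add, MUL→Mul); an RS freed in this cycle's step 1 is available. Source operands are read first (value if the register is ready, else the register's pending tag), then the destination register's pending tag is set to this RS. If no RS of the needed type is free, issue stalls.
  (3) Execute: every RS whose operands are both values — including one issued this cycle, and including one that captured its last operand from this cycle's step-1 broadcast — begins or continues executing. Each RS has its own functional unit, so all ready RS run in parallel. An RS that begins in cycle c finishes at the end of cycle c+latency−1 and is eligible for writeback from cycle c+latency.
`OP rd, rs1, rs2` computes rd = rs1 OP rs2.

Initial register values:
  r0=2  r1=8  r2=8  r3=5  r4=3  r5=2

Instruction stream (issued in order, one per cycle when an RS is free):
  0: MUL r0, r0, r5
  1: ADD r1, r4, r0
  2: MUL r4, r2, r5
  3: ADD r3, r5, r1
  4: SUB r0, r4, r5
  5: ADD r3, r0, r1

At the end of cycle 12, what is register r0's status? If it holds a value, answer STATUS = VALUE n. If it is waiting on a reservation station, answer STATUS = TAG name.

c1: issue MUL r0<-Mul1 | r0:Mul1,r1:8,r2:8,r3:5,r4:3,r5:2
c2: issue ADD r1<-Add1 | r0:Mul1,r1:Add1,r2:8,r3:5,r4:3,r5:2
c3: issue MUL r4<-Mul2 | r0:Mul1,r1:Add1,r2:8,r3:5,r4:Mul2,r5:2
c4: issue ADD r3<-Add2 | r0:Mul1,r1:Add1,r2:8,r3:Add2,r4:Mul2,r5:2
c5: CDB Mul1=4; stall | r0:4,r1:Add1,r2:8,r3:Add2,r4:Mul2,r5:2
c6: stall | r0:4,r1:Add1,r2:8,r3:Add2,r4:Mul2,r5:2
c7: CDB Add1=7; issue SUB r0<-Add1 | r0:Add1,r1:7,r2:8,r3:Add2,r4:Mul2,r5:2
c8: CDB Mul2=16; stall | r0:Add1,r1:7,r2:8,r3:Add2,r4:16,r5:2
c9: CDB Add2=9; issue ADD r3<-Add2 | r0:Add1,r1:7,r2:8,r3:Add2,r4:16,r5:2
c10: CDB Add1=14 | r0:14,r1:7,r2:8,r3:Add2,r4:16,r5:2
c11: - | r0:14,r1:7,r2:8,r3:Add2,r4:16,r5:2
c12: CDB Add2=21 | r0:14,r1:7,r2:8,r3:21,r4:16,r5:2

STATUS = VALUE 14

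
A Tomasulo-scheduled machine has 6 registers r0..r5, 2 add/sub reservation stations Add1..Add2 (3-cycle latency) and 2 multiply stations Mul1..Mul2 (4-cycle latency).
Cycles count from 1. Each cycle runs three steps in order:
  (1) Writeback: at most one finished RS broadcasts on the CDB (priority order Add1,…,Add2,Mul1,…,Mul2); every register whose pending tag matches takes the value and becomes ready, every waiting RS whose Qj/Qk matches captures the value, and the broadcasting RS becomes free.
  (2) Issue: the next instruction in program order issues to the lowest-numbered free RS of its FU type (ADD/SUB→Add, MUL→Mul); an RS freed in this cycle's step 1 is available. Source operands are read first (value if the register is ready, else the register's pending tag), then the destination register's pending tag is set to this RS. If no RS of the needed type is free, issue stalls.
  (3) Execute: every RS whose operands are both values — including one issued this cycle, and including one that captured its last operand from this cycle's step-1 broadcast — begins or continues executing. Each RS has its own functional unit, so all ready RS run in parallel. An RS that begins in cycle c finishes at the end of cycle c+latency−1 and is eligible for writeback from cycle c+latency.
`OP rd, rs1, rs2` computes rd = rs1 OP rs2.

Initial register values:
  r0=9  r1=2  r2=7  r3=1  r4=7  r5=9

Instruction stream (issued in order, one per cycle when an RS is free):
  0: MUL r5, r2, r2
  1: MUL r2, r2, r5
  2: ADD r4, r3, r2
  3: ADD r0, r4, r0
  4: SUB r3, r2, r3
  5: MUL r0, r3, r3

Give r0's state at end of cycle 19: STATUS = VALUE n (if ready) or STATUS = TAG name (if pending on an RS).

c1: issue MUL r5<-Mul1 | r0:9,r1:2,r2:7,r3:1,r4:7,r5:Mul1
c2: issue MUL r2<-Mul2 | r0:9,r1:2,r2:Mul2,r3:1,r4:7,r5:Mul1
c3: issue ADD r4<-Add1 | r0:9,r1:2,r2:Mul2,r3:1,r4:Add1,r5:Mul1
c4: issue ADD r0<-Add2 | r0:Add2,r1:2,r2:Mul2,r3:1,r4:Add1,r5:Mul1
c5: CDB Mul1=49; stall | r0:Add2,r1:2,r2:Mul2,r3:1,r4:Add1,r5:49
c6: stall | r0:Add2,r1:2,r2:Mul2,r3:1,r4:Add1,r5:49
c7: stall | r0:Add2,r1:2,r2:Mul2,r3:1,r4:Add1,r5:49
c8: stall | r0:Add2,r1:2,r2:Mul2,r3:1,r4:Add1,r5:49
c9: CDB Mul2=343; stall | r0:Add2,r1:2,r2:343,r3:1,r4:Add1,r5:49
c10: stall | r0:Add2,r1:2,r2:343,r3:1,r4:Add1,r5:49
c11: stall | r0:Add2,r1:2,r2:343,r3:1,r4:Add1,r5:49
c12: CDB Add1=344; issue SUB r3<-Add1 | r0:Add2,r1:2,r2:343,r3:Add1,r4:344,r5:49
c13: issue MUL r0<-Mul1 | r0:Mul1,r1:2,r2:343,r3:Add1,r4:344,r5:49
c14: - | r0:Mul1,r1:2,r2:343,r3:Add1,r4:344,r5:49
c15: CDB Add1=342 | r0:Mul1,r1:2,r2:343,r3:342,r4:344,r5:49
c16: CDB Add2=353 | r0:Mul1,r1:2,r2:343,r3:342,r4:344,r5:49
c17: - | r0:Mul1,r1:2,r2:343,r3:342,r4:344,r5:49
c18: - | r0:Mul1,r1:2,r2:343,r3:342,r4:344,r5:49
c19: CDB Mul1=116964 | r0:116964,r1:2,r2:343,r3:342,r4:344,r5:49

STATUS = VALUE 116964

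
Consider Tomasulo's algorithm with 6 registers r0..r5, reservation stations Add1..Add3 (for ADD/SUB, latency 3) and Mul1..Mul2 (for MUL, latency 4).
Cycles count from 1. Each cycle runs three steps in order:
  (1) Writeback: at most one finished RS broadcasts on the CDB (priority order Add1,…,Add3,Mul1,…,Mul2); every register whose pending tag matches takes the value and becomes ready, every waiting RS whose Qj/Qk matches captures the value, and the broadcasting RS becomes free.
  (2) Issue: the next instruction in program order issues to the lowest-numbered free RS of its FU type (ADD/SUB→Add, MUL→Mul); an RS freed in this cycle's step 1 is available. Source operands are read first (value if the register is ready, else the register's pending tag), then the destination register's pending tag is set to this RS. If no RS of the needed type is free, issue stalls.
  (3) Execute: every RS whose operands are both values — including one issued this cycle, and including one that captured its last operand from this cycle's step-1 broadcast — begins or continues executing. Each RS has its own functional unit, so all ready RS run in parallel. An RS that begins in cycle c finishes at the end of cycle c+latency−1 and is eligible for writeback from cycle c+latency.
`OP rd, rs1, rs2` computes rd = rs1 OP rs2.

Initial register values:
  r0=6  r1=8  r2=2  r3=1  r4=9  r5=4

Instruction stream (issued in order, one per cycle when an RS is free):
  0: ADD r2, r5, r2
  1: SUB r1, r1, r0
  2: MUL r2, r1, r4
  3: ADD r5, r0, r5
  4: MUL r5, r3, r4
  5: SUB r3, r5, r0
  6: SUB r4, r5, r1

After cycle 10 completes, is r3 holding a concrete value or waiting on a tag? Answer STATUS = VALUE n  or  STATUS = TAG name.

STATUS = TAG Add2

cycle 1: issue ADD r2<-Add1 // r0:6,r1:8,r2:Add1,r3:1,r4:9,r5:4
cycle 2: issue SUB r1<-Add2 // r0:6,r1:Add2,r2:Add1,r3:1,r4:9,r5:4
cycle 3: issue MUL r2<-Mul1 // r0:6,r1:Add2,r2:Mul1,r3:1,r4:9,r5:4
cycle 4: CDB Add1=6; issue ADD r5<-Add1 // r0:6,r1:Add2,r2:Mul1,r3:1,r4:9,r5:Add1
cycle 5: CDB Add2=2; issue MUL r5<-Mul2 // r0:6,r1:2,r2:Mul1,r3:1,r4:9,r5:Mul2
cycle 6: issue SUB r3<-Add2 // r0:6,r1:2,r2:Mul1,r3:Add2,r4:9,r5:Mul2
cycle 7: CDB Add1=10; issue SUB r4<-Add1 // r0:6,r1:2,r2:Mul1,r3:Add2,r4:Add1,r5:Mul2
cycle 8: - // r0:6,r1:2,r2:Mul1,r3:Add2,r4:Add1,r5:Mul2
cycle 9: CDB Mul1=18 // r0:6,r1:2,r2:18,r3:Add2,r4:Add1,r5:Mul2
cycle 10: CDB Mul2=9 // r0:6,r1:2,r2:18,r3:Add2,r4:Add1,r5:9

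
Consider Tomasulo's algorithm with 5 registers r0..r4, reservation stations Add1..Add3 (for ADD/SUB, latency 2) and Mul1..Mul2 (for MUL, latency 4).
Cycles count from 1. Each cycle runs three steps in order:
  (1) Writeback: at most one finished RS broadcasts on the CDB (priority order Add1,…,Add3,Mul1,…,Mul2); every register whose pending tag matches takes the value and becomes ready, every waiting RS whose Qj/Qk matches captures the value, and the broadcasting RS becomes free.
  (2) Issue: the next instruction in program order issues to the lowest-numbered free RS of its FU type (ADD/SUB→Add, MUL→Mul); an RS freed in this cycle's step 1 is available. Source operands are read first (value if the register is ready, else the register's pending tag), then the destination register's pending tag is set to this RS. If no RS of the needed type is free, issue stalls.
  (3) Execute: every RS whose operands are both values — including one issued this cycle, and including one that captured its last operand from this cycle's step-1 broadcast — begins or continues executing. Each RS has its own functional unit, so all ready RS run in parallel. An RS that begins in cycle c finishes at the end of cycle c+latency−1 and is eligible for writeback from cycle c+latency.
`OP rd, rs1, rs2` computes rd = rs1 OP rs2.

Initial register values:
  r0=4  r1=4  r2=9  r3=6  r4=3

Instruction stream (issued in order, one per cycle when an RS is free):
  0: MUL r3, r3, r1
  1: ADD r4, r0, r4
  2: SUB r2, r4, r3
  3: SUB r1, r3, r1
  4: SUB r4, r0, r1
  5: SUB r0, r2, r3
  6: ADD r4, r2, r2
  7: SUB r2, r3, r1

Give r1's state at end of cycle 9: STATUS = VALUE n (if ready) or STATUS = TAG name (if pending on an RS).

cycle 1: issue MUL r3<-Mul1 // r0:4,r1:4,r2:9,r3:Mul1,r4:3
cycle 2: issue ADD r4<-Add1 // r0:4,r1:4,r2:9,r3:Mul1,r4:Add1
cycle 3: issue SUB r2<-Add2 // r0:4,r1:4,r2:Add2,r3:Mul1,r4:Add1
cycle 4: CDB Add1=7; issue SUB r1<-Add1 // r0:4,r1:Add1,r2:Add2,r3:Mul1,r4:7
cycle 5: CDB Mul1=24; issue SUB r4<-Add3 // r0:4,r1:Add1,r2:Add2,r3:24,r4:Add3
cycle 6: stall // r0:4,r1:Add1,r2:Add2,r3:24,r4:Add3
cycle 7: CDB Add1=20; issue SUB r0<-Add1 // r0:Add1,r1:20,r2:Add2,r3:24,r4:Add3
cycle 8: CDB Add2=-17; issue ADD r4<-Add2 // r0:Add1,r1:20,r2:-17,r3:24,r4:Add2
cycle 9: CDB Add3=-16; issue SUB r2<-Add3 // r0:Add1,r1:20,r2:Add3,r3:24,r4:Add2

STATUS = VALUE 20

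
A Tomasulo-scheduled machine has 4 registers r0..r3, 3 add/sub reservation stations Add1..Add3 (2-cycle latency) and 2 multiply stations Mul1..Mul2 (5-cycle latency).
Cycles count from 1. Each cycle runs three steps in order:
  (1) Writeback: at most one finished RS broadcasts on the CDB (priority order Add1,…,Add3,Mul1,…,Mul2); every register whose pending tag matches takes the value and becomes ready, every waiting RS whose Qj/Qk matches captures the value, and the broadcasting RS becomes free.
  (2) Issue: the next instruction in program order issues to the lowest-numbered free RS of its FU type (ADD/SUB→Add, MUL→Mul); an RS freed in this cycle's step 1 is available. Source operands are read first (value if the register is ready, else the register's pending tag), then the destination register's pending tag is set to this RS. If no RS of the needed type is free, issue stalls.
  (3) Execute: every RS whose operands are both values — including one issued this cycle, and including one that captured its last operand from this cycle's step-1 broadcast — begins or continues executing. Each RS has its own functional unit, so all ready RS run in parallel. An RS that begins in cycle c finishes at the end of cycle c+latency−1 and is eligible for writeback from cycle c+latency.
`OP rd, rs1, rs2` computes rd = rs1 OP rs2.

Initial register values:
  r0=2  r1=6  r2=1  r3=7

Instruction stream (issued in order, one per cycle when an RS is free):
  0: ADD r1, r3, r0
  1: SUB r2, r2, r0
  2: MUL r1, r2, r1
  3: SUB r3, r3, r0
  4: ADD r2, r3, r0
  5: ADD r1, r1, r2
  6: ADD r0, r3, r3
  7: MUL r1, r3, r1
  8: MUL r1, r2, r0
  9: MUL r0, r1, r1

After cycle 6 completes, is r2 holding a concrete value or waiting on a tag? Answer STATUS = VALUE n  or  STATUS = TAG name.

STATUS = TAG Add2

  c1: issue ADD r1<-Add1  regs: r0:2,r1:Add1,r2:1,r3:7
  c2: issue SUB r2<-Add2  regs: r0:2,r1:Add1,r2:Add2,r3:7
  c3: CDB Add1=9; issue MUL r1<-Mul1  regs: r0:2,r1:Mul1,r2:Add2,r3:7
  c4: CDB Add2=-1; issue SUB r3<-Add1  regs: r0:2,r1:Mul1,r2:-1,r3:Add1
  c5: issue ADD r2<-Add2  regs: r0:2,r1:Mul1,r2:Add2,r3:Add1
  c6: CDB Add1=5; issue ADD r1<-Add1  regs: r0:2,r1:Add1,r2:Add2,r3:5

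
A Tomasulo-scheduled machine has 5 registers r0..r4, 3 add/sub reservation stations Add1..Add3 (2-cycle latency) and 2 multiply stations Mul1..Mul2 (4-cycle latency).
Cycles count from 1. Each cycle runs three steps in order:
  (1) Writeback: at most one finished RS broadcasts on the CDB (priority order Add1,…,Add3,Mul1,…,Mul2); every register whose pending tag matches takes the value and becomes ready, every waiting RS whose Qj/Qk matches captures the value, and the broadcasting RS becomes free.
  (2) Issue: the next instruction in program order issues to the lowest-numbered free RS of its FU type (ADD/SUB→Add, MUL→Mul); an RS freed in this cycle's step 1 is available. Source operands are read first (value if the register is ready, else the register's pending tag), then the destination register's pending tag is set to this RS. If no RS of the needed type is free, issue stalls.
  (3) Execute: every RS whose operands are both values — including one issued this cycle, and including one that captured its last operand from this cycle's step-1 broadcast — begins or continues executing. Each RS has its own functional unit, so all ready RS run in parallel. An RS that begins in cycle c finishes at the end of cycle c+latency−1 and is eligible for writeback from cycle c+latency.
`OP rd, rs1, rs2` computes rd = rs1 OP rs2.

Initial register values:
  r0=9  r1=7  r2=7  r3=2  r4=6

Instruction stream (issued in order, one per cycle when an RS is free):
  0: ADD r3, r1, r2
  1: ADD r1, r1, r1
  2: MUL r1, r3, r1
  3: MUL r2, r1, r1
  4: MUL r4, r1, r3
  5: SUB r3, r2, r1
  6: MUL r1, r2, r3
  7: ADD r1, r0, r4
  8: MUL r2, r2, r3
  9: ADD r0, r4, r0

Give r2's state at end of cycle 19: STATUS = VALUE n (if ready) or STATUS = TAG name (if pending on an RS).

STATUS = TAG Mul2

  c1: issue ADD r3<-Add1  regs: r0:9,r1:7,r2:7,r3:Add1,r4:6
  c2: issue ADD r1<-Add2  regs: r0:9,r1:Add2,r2:7,r3:Add1,r4:6
  c3: CDB Add1=14; issue MUL r1<-Mul1  regs: r0:9,r1:Mul1,r2:7,r3:14,r4:6
  c4: CDB Add2=14; issue MUL r2<-Mul2  regs: r0:9,r1:Mul1,r2:Mul2,r3:14,r4:6
  c5: stall  regs: r0:9,r1:Mul1,r2:Mul2,r3:14,r4:6
  c6: stall  regs: r0:9,r1:Mul1,r2:Mul2,r3:14,r4:6
  c7: stall  regs: r0:9,r1:Mul1,r2:Mul2,r3:14,r4:6
  c8: CDB Mul1=196; issue MUL r4<-Mul1  regs: r0:9,r1:196,r2:Mul2,r3:14,r4:Mul1
  c9: issue SUB r3<-Add1  regs: r0:9,r1:196,r2:Mul2,r3:Add1,r4:Mul1
  c10: stall  regs: r0:9,r1:196,r2:Mul2,r3:Add1,r4:Mul1
  c11: stall  regs: r0:9,r1:196,r2:Mul2,r3:Add1,r4:Mul1
  c12: CDB Mul1=2744; issue MUL r1<-Mul1  regs: r0:9,r1:Mul1,r2:Mul2,r3:Add1,r4:2744
  c13: CDB Mul2=38416; issue ADD r1<-Add2  regs: r0:9,r1:Add2,r2:38416,r3:Add1,r4:2744
  c14: issue MUL r2<-Mul2  regs: r0:9,r1:Add2,r2:Mul2,r3:Add1,r4:2744
  c15: CDB Add1=38220; issue ADD r0<-Add1  regs: r0:Add1,r1:Add2,r2:Mul2,r3:38220,r4:2744
  c16: CDB Add2=2753  regs: r0:Add1,r1:2753,r2:Mul2,r3:38220,r4:2744
  c17: CDB Add1=2753  regs: r0:2753,r1:2753,r2:Mul2,r3:38220,r4:2744
  c18: -  regs: r0:2753,r1:2753,r2:Mul2,r3:38220,r4:2744
  c19: CDB Mul1=1468259520  regs: r0:2753,r1:2753,r2:Mul2,r3:38220,r4:2744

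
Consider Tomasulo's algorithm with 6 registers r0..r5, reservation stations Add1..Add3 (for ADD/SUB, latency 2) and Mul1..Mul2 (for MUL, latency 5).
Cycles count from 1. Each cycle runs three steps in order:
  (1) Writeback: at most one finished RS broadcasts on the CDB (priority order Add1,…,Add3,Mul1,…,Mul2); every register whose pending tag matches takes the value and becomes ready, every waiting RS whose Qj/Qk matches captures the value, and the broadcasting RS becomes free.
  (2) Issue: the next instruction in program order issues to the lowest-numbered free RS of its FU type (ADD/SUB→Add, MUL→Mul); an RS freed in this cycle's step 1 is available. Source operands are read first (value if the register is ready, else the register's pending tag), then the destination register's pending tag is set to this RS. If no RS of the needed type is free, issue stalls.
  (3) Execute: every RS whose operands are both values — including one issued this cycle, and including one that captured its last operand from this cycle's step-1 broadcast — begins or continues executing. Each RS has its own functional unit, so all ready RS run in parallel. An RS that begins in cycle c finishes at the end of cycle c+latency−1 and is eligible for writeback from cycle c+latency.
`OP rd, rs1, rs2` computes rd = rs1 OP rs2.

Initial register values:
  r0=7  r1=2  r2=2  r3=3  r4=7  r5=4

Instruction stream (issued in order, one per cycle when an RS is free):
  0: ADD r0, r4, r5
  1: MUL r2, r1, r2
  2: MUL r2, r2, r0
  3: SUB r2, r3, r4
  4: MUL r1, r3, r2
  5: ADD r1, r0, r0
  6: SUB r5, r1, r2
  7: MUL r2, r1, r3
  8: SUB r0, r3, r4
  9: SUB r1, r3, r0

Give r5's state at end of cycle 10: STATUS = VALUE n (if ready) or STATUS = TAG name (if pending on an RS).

c1: issue ADD r0<-Add1 | r0:Add1,r1:2,r2:2,r3:3,r4:7,r5:4
c2: issue MUL r2<-Mul1 | r0:Add1,r1:2,r2:Mul1,r3:3,r4:7,r5:4
c3: CDB Add1=11; issue MUL r2<-Mul2 | r0:11,r1:2,r2:Mul2,r3:3,r4:7,r5:4
c4: issue SUB r2<-Add1 | r0:11,r1:2,r2:Add1,r3:3,r4:7,r5:4
c5: stall | r0:11,r1:2,r2:Add1,r3:3,r4:7,r5:4
c6: CDB Add1=-4; stall | r0:11,r1:2,r2:-4,r3:3,r4:7,r5:4
c7: CDB Mul1=4; issue MUL r1<-Mul1 | r0:11,r1:Mul1,r2:-4,r3:3,r4:7,r5:4
c8: issue ADD r1<-Add1 | r0:11,r1:Add1,r2:-4,r3:3,r4:7,r5:4
c9: issue SUB r5<-Add2 | r0:11,r1:Add1,r2:-4,r3:3,r4:7,r5:Add2
c10: CDB Add1=22; stall | r0:11,r1:22,r2:-4,r3:3,r4:7,r5:Add2

STATUS = TAG Add2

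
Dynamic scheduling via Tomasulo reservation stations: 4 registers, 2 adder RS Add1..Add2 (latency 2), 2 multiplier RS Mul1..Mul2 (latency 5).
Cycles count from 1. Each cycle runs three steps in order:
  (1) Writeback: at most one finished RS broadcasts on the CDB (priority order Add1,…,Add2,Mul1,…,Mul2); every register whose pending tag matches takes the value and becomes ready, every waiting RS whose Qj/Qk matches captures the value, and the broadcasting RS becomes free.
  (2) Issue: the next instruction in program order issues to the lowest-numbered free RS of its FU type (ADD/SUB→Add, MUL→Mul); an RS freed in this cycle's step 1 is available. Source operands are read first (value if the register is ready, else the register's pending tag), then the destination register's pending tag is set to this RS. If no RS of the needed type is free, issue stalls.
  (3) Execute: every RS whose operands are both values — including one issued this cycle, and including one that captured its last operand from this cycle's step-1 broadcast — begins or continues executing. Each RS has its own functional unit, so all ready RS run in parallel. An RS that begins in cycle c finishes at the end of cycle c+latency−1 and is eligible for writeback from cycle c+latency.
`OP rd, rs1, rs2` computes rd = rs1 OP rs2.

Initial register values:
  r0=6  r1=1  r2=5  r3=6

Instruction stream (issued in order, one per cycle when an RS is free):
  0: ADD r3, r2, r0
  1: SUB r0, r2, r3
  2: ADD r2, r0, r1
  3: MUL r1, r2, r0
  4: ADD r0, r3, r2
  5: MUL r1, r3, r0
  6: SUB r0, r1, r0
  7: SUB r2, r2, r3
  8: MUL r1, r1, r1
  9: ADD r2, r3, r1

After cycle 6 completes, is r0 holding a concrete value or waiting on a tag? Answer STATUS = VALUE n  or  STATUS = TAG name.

STATUS = TAG Add2

c1: issue ADD r3<-Add1 | r0:6,r1:1,r2:5,r3:Add1
c2: issue SUB r0<-Add2 | r0:Add2,r1:1,r2:5,r3:Add1
c3: CDB Add1=11; issue ADD r2<-Add1 | r0:Add2,r1:1,r2:Add1,r3:11
c4: issue MUL r1<-Mul1 | r0:Add2,r1:Mul1,r2:Add1,r3:11
c5: CDB Add2=-6; issue ADD r0<-Add2 | r0:Add2,r1:Mul1,r2:Add1,r3:11
c6: issue MUL r1<-Mul2 | r0:Add2,r1:Mul2,r2:Add1,r3:11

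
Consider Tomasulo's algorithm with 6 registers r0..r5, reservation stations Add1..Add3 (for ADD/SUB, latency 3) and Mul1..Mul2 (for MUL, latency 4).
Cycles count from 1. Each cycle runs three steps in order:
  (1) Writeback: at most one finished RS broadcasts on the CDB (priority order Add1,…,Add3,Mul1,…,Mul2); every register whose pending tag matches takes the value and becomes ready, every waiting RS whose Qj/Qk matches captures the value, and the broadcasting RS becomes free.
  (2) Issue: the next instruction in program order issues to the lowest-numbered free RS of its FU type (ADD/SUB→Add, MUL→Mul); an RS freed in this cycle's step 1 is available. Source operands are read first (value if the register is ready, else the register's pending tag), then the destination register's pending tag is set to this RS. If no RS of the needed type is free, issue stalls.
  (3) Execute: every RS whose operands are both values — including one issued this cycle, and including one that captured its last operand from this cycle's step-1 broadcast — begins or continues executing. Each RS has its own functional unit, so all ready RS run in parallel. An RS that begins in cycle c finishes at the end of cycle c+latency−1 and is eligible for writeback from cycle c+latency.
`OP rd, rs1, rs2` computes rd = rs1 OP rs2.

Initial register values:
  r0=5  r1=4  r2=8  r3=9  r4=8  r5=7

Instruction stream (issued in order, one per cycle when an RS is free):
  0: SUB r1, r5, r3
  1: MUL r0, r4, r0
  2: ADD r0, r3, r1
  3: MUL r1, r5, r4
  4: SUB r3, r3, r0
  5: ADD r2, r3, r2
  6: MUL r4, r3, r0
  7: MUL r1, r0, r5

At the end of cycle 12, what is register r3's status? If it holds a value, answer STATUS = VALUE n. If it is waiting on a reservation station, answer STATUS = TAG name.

STATUS = VALUE 2

cycle 1: issue SUB r1<-Add1 // r0:5,r1:Add1,r2:8,r3:9,r4:8,r5:7
cycle 2: issue MUL r0<-Mul1 // r0:Mul1,r1:Add1,r2:8,r3:9,r4:8,r5:7
cycle 3: issue ADD r0<-Add2 // r0:Add2,r1:Add1,r2:8,r3:9,r4:8,r5:7
cycle 4: CDB Add1=-2; issue MUL r1<-Mul2 // r0:Add2,r1:Mul2,r2:8,r3:9,r4:8,r5:7
cycle 5: issue SUB r3<-Add1 // r0:Add2,r1:Mul2,r2:8,r3:Add1,r4:8,r5:7
cycle 6: CDB Mul1=40; issue ADD r2<-Add3 // r0:Add2,r1:Mul2,r2:Add3,r3:Add1,r4:8,r5:7
cycle 7: CDB Add2=7; issue MUL r4<-Mul1 // r0:7,r1:Mul2,r2:Add3,r3:Add1,r4:Mul1,r5:7
cycle 8: CDB Mul2=56; issue MUL r1<-Mul2 // r0:7,r1:Mul2,r2:Add3,r3:Add1,r4:Mul1,r5:7
cycle 9: - // r0:7,r1:Mul2,r2:Add3,r3:Add1,r4:Mul1,r5:7
cycle 10: CDB Add1=2 // r0:7,r1:Mul2,r2:Add3,r3:2,r4:Mul1,r5:7
cycle 11: - // r0:7,r1:Mul2,r2:Add3,r3:2,r4:Mul1,r5:7
cycle 12: CDB Mul2=49 // r0:7,r1:49,r2:Add3,r3:2,r4:Mul1,r5:7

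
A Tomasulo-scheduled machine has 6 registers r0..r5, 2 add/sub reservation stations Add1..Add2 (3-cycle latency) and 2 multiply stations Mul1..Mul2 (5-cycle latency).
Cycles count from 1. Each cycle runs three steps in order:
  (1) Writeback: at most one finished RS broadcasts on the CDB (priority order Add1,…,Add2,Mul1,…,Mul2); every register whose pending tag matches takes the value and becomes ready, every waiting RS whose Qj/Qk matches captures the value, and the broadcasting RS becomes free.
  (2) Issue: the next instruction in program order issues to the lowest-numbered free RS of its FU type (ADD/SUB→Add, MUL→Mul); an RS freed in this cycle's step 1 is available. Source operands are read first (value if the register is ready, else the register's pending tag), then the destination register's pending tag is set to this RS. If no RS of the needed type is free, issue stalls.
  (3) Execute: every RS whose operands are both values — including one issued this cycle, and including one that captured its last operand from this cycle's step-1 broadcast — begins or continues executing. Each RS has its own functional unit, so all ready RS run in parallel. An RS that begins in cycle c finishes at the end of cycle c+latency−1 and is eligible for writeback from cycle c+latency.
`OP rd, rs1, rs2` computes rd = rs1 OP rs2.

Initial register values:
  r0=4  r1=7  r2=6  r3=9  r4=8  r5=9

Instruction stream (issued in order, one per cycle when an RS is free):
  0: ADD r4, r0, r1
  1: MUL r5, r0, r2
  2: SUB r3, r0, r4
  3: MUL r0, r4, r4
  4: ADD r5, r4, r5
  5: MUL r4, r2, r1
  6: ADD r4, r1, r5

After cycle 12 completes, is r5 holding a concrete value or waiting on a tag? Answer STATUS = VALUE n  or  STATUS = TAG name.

c1: issue ADD r4<-Add1 | r0:4,r1:7,r2:6,r3:9,r4:Add1,r5:9
c2: issue MUL r5<-Mul1 | r0:4,r1:7,r2:6,r3:9,r4:Add1,r5:Mul1
c3: issue SUB r3<-Add2 | r0:4,r1:7,r2:6,r3:Add2,r4:Add1,r5:Mul1
c4: CDB Add1=11; issue MUL r0<-Mul2 | r0:Mul2,r1:7,r2:6,r3:Add2,r4:11,r5:Mul1
c5: issue ADD r5<-Add1 | r0:Mul2,r1:7,r2:6,r3:Add2,r4:11,r5:Add1
c6: stall | r0:Mul2,r1:7,r2:6,r3:Add2,r4:11,r5:Add1
c7: CDB Add2=-7; stall | r0:Mul2,r1:7,r2:6,r3:-7,r4:11,r5:Add1
c8: CDB Mul1=24; issue MUL r4<-Mul1 | r0:Mul2,r1:7,r2:6,r3:-7,r4:Mul1,r5:Add1
c9: CDB Mul2=121; issue ADD r4<-Add2 | r0:121,r1:7,r2:6,r3:-7,r4:Add2,r5:Add1
c10: - | r0:121,r1:7,r2:6,r3:-7,r4:Add2,r5:Add1
c11: CDB Add1=35 | r0:121,r1:7,r2:6,r3:-7,r4:Add2,r5:35
c12: - | r0:121,r1:7,r2:6,r3:-7,r4:Add2,r5:35

STATUS = VALUE 35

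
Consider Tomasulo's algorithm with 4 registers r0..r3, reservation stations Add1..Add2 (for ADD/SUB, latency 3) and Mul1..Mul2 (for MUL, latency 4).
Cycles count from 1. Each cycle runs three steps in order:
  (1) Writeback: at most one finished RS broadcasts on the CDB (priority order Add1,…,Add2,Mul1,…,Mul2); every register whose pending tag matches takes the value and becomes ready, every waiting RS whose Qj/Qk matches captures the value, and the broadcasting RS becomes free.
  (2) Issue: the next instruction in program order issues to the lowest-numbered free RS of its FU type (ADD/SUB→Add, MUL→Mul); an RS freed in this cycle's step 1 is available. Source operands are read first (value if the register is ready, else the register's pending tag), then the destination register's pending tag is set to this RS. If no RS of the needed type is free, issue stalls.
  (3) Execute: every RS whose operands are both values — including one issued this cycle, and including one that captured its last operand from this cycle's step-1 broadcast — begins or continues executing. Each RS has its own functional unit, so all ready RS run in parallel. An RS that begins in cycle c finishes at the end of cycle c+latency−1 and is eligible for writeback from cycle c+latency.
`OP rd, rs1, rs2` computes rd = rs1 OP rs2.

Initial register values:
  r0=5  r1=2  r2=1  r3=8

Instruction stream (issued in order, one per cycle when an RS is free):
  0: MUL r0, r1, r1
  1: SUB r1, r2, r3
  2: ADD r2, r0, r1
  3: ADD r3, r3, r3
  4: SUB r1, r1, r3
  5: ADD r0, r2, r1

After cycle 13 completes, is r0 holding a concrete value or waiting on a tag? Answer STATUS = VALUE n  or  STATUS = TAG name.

STATUS = TAG Add2

  c1: issue MUL r0<-Mul1  regs: r0:Mul1,r1:2,r2:1,r3:8
  c2: issue SUB r1<-Add1  regs: r0:Mul1,r1:Add1,r2:1,r3:8
  c3: issue ADD r2<-Add2  regs: r0:Mul1,r1:Add1,r2:Add2,r3:8
  c4: stall  regs: r0:Mul1,r1:Add1,r2:Add2,r3:8
  c5: CDB Add1=-7; issue ADD r3<-Add1  regs: r0:Mul1,r1:-7,r2:Add2,r3:Add1
  c6: CDB Mul1=4; stall  regs: r0:4,r1:-7,r2:Add2,r3:Add1
  c7: stall  regs: r0:4,r1:-7,r2:Add2,r3:Add1
  c8: CDB Add1=16; issue SUB r1<-Add1  regs: r0:4,r1:Add1,r2:Add2,r3:16
  c9: CDB Add2=-3; issue ADD r0<-Add2  regs: r0:Add2,r1:Add1,r2:-3,r3:16
  c10: -  regs: r0:Add2,r1:Add1,r2:-3,r3:16
  c11: CDB Add1=-23  regs: r0:Add2,r1:-23,r2:-3,r3:16
  c12: -  regs: r0:Add2,r1:-23,r2:-3,r3:16
  c13: -  regs: r0:Add2,r1:-23,r2:-3,r3:16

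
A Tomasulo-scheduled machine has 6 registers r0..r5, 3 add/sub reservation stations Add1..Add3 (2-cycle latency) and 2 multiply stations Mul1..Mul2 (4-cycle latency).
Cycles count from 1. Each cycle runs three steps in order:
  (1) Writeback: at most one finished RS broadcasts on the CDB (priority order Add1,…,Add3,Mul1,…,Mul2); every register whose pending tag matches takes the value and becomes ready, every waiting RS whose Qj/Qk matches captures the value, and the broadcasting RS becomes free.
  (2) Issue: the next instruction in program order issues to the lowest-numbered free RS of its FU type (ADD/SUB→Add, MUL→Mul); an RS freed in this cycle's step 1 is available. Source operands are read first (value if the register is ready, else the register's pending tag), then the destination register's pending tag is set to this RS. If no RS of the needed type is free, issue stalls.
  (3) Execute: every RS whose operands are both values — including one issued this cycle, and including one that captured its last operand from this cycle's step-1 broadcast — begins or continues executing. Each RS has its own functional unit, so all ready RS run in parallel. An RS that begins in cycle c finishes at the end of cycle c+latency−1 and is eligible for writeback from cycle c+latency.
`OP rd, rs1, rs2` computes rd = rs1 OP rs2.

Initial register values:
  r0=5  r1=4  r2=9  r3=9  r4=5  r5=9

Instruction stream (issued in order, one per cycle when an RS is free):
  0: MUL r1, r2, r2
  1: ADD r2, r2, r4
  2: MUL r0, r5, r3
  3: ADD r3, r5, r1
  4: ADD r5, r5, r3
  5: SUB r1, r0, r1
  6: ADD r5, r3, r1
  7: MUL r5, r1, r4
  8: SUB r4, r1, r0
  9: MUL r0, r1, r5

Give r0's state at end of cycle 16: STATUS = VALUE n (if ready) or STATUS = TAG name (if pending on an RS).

cycle 1: issue MUL r1<-Mul1 // r0:5,r1:Mul1,r2:9,r3:9,r4:5,r5:9
cycle 2: issue ADD r2<-Add1 // r0:5,r1:Mul1,r2:Add1,r3:9,r4:5,r5:9
cycle 3: issue MUL r0<-Mul2 // r0:Mul2,r1:Mul1,r2:Add1,r3:9,r4:5,r5:9
cycle 4: CDB Add1=14; issue ADD r3<-Add1 // r0:Mul2,r1:Mul1,r2:14,r3:Add1,r4:5,r5:9
cycle 5: CDB Mul1=81; issue ADD r5<-Add2 // r0:Mul2,r1:81,r2:14,r3:Add1,r4:5,r5:Add2
cycle 6: issue SUB r1<-Add3 // r0:Mul2,r1:Add3,r2:14,r3:Add1,r4:5,r5:Add2
cycle 7: CDB Add1=90; issue ADD r5<-Add1 // r0:Mul2,r1:Add3,r2:14,r3:90,r4:5,r5:Add1
cycle 8: CDB Mul2=81; issue MUL r5<-Mul1 // r0:81,r1:Add3,r2:14,r3:90,r4:5,r5:Mul1
cycle 9: CDB Add2=99; issue SUB r4<-Add2 // r0:81,r1:Add3,r2:14,r3:90,r4:Add2,r5:Mul1
cycle 10: CDB Add3=0; issue MUL r0<-Mul2 // r0:Mul2,r1:0,r2:14,r3:90,r4:Add2,r5:Mul1
cycle 11: - // r0:Mul2,r1:0,r2:14,r3:90,r4:Add2,r5:Mul1
cycle 12: CDB Add1=90 // r0:Mul2,r1:0,r2:14,r3:90,r4:Add2,r5:Mul1
cycle 13: CDB Add2=-81 // r0:Mul2,r1:0,r2:14,r3:90,r4:-81,r5:Mul1
cycle 14: CDB Mul1=0 // r0:Mul2,r1:0,r2:14,r3:90,r4:-81,r5:0
cycle 15: - // r0:Mul2,r1:0,r2:14,r3:90,r4:-81,r5:0
cycle 16: - // r0:Mul2,r1:0,r2:14,r3:90,r4:-81,r5:0

STATUS = TAG Mul2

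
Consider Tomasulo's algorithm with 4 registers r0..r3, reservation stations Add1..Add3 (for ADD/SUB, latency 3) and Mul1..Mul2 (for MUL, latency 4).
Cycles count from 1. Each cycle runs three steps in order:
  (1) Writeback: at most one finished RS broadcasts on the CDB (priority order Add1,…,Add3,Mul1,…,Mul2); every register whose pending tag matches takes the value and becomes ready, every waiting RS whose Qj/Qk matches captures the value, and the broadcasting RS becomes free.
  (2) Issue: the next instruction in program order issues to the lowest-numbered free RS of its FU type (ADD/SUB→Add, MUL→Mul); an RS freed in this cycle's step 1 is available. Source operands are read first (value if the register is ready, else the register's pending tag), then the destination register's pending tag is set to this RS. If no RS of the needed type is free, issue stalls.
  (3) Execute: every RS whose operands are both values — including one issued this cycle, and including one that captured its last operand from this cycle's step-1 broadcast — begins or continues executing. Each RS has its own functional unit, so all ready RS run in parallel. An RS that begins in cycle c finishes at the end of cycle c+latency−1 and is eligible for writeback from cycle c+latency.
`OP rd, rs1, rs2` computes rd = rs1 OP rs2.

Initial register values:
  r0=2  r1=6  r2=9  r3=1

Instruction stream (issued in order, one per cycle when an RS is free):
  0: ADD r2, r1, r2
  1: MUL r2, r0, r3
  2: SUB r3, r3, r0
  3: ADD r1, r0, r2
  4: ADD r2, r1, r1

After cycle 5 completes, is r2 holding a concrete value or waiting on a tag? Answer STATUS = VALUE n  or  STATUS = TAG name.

cycle 1: issue ADD r2<-Add1 // r0:2,r1:6,r2:Add1,r3:1
cycle 2: issue MUL r2<-Mul1 // r0:2,r1:6,r2:Mul1,r3:1
cycle 3: issue SUB r3<-Add2 // r0:2,r1:6,r2:Mul1,r3:Add2
cycle 4: CDB Add1=15; issue ADD r1<-Add1 // r0:2,r1:Add1,r2:Mul1,r3:Add2
cycle 5: issue ADD r2<-Add3 // r0:2,r1:Add1,r2:Add3,r3:Add2

STATUS = TAG Add3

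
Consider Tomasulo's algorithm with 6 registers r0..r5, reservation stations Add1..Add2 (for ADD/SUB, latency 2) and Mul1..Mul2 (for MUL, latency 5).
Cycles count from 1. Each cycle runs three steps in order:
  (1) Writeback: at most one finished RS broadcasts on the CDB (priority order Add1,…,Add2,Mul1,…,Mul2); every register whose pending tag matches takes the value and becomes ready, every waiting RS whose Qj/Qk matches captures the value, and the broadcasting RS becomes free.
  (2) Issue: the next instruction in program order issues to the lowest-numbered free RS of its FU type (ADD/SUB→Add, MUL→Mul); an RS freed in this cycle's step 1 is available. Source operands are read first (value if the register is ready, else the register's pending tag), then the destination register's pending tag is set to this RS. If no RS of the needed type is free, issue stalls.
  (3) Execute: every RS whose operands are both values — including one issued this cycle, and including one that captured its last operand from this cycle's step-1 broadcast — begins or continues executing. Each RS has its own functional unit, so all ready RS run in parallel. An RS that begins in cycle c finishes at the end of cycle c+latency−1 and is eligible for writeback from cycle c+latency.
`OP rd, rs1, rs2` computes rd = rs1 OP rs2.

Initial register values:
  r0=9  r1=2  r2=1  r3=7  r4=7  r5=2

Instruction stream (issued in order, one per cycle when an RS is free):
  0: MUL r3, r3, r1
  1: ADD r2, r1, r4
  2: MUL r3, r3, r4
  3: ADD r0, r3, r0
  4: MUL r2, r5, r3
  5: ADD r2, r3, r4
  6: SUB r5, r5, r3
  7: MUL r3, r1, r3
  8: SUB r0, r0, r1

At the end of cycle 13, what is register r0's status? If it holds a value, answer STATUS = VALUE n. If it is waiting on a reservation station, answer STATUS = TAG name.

cycle 1: issue MUL r3<-Mul1 // r0:9,r1:2,r2:1,r3:Mul1,r4:7,r5:2
cycle 2: issue ADD r2<-Add1 // r0:9,r1:2,r2:Add1,r3:Mul1,r4:7,r5:2
cycle 3: issue MUL r3<-Mul2 // r0:9,r1:2,r2:Add1,r3:Mul2,r4:7,r5:2
cycle 4: CDB Add1=9; issue ADD r0<-Add1 // r0:Add1,r1:2,r2:9,r3:Mul2,r4:7,r5:2
cycle 5: stall // r0:Add1,r1:2,r2:9,r3:Mul2,r4:7,r5:2
cycle 6: CDB Mul1=14; issue MUL r2<-Mul1 // r0:Add1,r1:2,r2:Mul1,r3:Mul2,r4:7,r5:2
cycle 7: issue ADD r2<-Add2 // r0:Add1,r1:2,r2:Add2,r3:Mul2,r4:7,r5:2
cycle 8: stall // r0:Add1,r1:2,r2:Add2,r3:Mul2,r4:7,r5:2
cycle 9: stall // r0:Add1,r1:2,r2:Add2,r3:Mul2,r4:7,r5:2
cycle 10: stall // r0:Add1,r1:2,r2:Add2,r3:Mul2,r4:7,r5:2
cycle 11: CDB Mul2=98; stall // r0:Add1,r1:2,r2:Add2,r3:98,r4:7,r5:2
cycle 12: stall // r0:Add1,r1:2,r2:Add2,r3:98,r4:7,r5:2
cycle 13: CDB Add1=107; issue SUB r5<-Add1 // r0:107,r1:2,r2:Add2,r3:98,r4:7,r5:Add1

STATUS = VALUE 107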